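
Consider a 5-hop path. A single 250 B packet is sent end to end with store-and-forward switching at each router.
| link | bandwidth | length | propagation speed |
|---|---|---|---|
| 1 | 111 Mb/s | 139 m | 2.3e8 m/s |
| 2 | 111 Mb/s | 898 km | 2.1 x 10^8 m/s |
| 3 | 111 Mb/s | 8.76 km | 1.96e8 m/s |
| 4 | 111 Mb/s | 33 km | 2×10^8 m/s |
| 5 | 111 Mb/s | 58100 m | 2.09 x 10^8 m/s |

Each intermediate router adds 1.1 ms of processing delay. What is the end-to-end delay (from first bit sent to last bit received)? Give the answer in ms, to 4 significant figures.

9.255 ms

L = 250 × 8 = 2000 bits.
Transmission delay per hop = L/R = 2000/111000000 = 0.018018 ms; 5 hops → 0.0900901 ms.
Propagation delays (d/s per hop): 0.000604348, 4.27619, 0.0446939, 0.165, 0.27799 ms; sum = 4.76448 ms.
Processing at 4 router(s): 4 × 1.1 ms = 4.4 ms.
End-to-end = 9.255 ms.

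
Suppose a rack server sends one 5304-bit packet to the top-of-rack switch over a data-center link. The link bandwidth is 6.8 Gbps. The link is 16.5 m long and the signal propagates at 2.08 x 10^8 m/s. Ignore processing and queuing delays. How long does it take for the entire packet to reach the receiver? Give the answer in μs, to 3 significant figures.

0.859 μs

Transmission delay = L/R = 5304 / 6800000000 = 0.78 μs.
Propagation delay = d/s = 16.5 m / 208000000 m/s = 0.0793269 μs.
Total = 0.859 μs.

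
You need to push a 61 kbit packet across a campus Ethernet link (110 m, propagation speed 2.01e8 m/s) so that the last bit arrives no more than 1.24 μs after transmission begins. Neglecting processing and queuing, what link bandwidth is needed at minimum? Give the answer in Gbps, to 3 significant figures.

Propagation delay = 110 / 2.01e+08 = 0.547264 μs.
Transmission budget = 1.24 − 0.547264 = 0.692736 μs.
R ≥ L / t_tx = 61000 bits / 6.92736e-07 s = 88.1 Gbps.

88.1 Gbps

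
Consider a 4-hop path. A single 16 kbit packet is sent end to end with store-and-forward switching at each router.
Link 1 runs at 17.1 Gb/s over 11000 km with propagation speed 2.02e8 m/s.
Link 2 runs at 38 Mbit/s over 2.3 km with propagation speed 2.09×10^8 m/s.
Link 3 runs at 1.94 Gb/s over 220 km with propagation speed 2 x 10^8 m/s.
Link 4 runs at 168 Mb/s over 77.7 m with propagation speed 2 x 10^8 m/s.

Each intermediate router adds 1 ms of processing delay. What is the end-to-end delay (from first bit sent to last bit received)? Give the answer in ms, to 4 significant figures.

59.09 ms

L = 16000 bits.
Transmission delays (L/R per hop): 0.000935673, 0.421053, 0.00824742, 0.0952381 ms; sum = 0.525474 ms.
Propagation delays (d/s per hop): 54.4554, 0.0110048, 1.1, 0.0003885 ms; sum = 55.5668 ms.
Processing at 3 router(s): 3 × 1 ms = 3 ms.
End-to-end = 59.09 ms.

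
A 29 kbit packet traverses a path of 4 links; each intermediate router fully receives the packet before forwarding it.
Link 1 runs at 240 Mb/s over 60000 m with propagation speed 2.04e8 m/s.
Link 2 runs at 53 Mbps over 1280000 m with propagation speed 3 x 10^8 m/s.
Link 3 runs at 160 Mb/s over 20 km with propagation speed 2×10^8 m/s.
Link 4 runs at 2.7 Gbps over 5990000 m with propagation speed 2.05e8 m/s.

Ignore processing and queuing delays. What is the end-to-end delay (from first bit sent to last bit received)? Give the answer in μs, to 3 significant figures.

34700 μs

L = 29000 bits.
Transmission delays (L/R per hop): 120.833, 547.17, 181.25, 10.7407 μs; sum = 859.994 μs.
Propagation delays (d/s per hop): 294.118, 4266.67, 100, 29219.5 μs; sum = 33880.3 μs.
End-to-end = 34700 μs.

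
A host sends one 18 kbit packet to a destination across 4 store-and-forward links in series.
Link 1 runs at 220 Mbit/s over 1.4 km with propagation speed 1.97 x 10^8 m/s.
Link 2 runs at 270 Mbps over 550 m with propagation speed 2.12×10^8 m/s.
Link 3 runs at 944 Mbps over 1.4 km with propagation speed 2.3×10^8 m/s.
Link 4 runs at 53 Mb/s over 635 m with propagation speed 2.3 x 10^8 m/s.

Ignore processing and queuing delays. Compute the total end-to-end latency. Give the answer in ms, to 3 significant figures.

0.526 ms

L = 18000 bits.
Transmission delays (L/R per hop): 0.0818182, 0.0666667, 0.0190678, 0.339623 ms; sum = 0.507175 ms.
Propagation delays (d/s per hop): 0.0071066, 0.00259434, 0.00608696, 0.00276087 ms; sum = 0.0185488 ms.
End-to-end = 0.526 ms.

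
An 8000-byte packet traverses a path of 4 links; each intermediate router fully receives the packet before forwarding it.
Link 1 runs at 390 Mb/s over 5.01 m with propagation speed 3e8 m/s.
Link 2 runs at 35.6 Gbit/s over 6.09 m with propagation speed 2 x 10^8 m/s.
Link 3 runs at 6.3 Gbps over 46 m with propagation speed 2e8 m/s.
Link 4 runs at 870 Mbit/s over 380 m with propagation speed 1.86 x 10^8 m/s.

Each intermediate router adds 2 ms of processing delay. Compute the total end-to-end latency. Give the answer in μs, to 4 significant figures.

L = 8000 × 8 = 64000 bits.
Transmission delays (L/R per hop): 164.103, 1.79775, 10.1587, 73.5632 μs; sum = 249.622 μs.
Propagation delays (d/s per hop): 0.0167, 0.03045, 0.23, 2.04301 μs; sum = 2.32016 μs.
Processing at 3 router(s): 3 × 2 ms = 6000 μs.
End-to-end = 6252 μs.

6252 μs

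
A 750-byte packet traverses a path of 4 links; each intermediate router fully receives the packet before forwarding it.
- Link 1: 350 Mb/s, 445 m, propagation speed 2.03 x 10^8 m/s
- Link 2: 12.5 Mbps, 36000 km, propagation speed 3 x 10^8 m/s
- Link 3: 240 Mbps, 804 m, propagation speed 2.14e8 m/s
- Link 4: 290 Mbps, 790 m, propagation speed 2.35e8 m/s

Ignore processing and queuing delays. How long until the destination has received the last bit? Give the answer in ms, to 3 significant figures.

L = 750 × 8 = 6000 bits.
Transmission delays (L/R per hop): 0.0171429, 0.48, 0.025, 0.0206897 ms; sum = 0.542833 ms.
Propagation delays (d/s per hop): 0.00219212, 120, 0.00375701, 0.0033617 ms; sum = 120.009 ms.
End-to-end = 121 ms.

121 ms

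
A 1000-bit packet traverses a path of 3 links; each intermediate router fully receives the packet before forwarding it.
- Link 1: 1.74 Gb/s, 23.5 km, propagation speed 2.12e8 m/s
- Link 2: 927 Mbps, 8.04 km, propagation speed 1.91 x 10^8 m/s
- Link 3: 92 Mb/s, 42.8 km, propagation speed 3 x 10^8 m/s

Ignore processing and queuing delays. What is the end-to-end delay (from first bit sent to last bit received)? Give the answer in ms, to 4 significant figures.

Transmission delays (L/R per hop): 0.000574713, 0.00107875, 0.0108696 ms; sum = 0.012523 ms.
Propagation delays (d/s per hop): 0.110849, 0.0420942, 0.142667 ms; sum = 0.29561 ms.
End-to-end = 0.3081 ms.

0.3081 ms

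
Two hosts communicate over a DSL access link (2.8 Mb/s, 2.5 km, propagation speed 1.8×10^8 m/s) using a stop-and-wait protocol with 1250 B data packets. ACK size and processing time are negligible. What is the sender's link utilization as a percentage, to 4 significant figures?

t_tx = L/R = 10000/2800000 = 0.00357143 s.
t_prop = 2500/180000000 = 1.38889e-05 s; RTT = 2.77778e-05 s.
Cycle = t_tx + RTT = 0.00359921 s.
Utilization = t_tx / cycle = 0.00357143/0.00359921 = 99.23 %.

99.23 %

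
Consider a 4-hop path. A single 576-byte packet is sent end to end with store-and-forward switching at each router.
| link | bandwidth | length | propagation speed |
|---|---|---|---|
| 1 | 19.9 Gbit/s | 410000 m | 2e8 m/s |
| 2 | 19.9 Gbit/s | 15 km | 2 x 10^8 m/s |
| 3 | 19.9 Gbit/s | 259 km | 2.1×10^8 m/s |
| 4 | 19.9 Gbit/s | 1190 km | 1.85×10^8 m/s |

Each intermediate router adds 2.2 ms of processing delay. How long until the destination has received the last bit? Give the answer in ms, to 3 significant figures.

L = 576 × 8 = 4608 bits.
Transmission delay per hop = L/R = 4608/19900000000 = 0.000231558 ms; 4 hops → 0.000926231 ms.
Propagation delays (d/s per hop): 2.05, 0.075, 1.23333, 6.43243 ms; sum = 9.79077 ms.
Processing at 3 router(s): 3 × 2.2 ms = 6.6 ms.
End-to-end = 16.4 ms.

16.4 ms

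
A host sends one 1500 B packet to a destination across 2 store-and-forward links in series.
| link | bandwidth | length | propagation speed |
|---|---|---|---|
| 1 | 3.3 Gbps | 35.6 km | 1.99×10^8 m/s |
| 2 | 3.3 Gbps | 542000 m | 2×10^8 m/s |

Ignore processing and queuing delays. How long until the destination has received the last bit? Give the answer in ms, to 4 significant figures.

L = 1500 × 8 = 12000 bits.
Transmission delay per hop = L/R = 12000/3300000000 = 0.00363636 ms; 2 hops → 0.00727273 ms.
Propagation delays (d/s per hop): 0.178894, 2.71 ms; sum = 2.88889 ms.
End-to-end = 2.896 ms.

2.896 ms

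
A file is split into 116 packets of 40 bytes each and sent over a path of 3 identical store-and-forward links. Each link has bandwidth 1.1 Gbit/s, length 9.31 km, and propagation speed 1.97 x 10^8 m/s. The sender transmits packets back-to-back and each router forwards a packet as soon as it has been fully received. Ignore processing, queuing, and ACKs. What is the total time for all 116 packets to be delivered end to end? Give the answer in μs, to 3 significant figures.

Per-hop transmission t_tx = L/R = 320/1100000000 = 0.290909 μs.
Per-hop propagation t_prop = 9310/197000000 = 47.2589 μs.
Pipeline fill: first packet needs 3·t_tx to clear all hops; remaining 115 packets each add one t_tx.
Total = (3+116-1)·t_tx + 3·t_prop = 118·0.290909 + 3·47.2589 = 176 μs.

176 μs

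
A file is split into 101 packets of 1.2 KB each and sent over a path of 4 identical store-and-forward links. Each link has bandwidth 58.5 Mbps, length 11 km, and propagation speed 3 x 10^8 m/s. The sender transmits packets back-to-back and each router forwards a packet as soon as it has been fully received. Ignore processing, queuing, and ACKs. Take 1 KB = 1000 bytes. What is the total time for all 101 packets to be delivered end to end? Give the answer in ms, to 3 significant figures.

Per-hop transmission t_tx = L/R = 9600/58500000 = 0.164103 ms.
Per-hop propagation t_prop = 11000/300000000 = 0.0366667 ms.
Pipeline fill: first packet needs 4·t_tx to clear all hops; remaining 100 packets each add one t_tx.
Total = (4+101-1)·t_tx + 4·t_prop = 104·0.164103 + 4·0.0366667 = 17.2 ms.

17.2 ms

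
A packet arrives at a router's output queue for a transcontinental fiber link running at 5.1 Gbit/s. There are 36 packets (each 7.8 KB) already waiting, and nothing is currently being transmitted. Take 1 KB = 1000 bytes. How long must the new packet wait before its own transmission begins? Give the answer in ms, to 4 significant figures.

Each queued packet: L/R = 62400/5100000000 = 0.0122353 ms.
36 queued → 0.440471 ms.
Queuing delay = 0.4405 ms.

0.4405 ms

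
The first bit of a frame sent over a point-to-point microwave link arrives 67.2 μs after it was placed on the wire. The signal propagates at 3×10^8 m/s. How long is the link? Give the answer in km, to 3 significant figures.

d = s × t_prop = 300000000 × 6.72e-05 = 20.2 km.

20.2 km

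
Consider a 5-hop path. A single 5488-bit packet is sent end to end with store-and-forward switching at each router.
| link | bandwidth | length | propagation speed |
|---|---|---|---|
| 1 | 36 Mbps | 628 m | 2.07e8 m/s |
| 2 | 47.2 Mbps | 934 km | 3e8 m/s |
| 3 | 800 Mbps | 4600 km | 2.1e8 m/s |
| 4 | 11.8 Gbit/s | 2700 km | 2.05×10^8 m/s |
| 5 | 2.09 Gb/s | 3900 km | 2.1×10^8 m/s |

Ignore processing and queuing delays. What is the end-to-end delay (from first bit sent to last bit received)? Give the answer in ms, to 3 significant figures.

57.0 ms

Transmission delays (L/R per hop): 0.152444, 0.116271, 0.00686, 0.000465085, 0.00262584 ms; sum = 0.278667 ms.
Propagation delays (d/s per hop): 0.00303382, 3.11333, 21.9048, 13.1707, 18.5714 ms; sum = 56.7633 ms.
End-to-end = 57.0 ms.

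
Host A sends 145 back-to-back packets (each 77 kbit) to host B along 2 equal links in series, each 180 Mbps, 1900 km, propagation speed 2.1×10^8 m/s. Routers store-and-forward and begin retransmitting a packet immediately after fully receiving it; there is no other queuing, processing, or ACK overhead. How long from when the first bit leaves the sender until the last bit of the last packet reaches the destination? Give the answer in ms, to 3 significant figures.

Per-hop transmission t_tx = L/R = 77000/180000000 = 0.427778 ms.
Per-hop propagation t_prop = 1900000/210000000 = 9.04762 ms.
Pipeline fill: first packet needs 2·t_tx to clear all hops; remaining 144 packets each add one t_tx.
Total = (2+145-1)·t_tx + 2·t_prop = 146·0.427778 + 2·9.04762 = 80.6 ms.

80.6 ms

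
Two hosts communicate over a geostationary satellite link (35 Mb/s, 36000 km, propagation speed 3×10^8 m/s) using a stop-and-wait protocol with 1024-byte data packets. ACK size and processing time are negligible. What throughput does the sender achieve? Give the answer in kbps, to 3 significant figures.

t_tx = L/R = 8192/35000000 = 0.000234057 s.
t_prop = 36000000/300000000 = 0.12 s; RTT = 0.24 s.
Cycle = t_tx + RTT = 0.240234 s.
Throughput = L / cycle = 8192 / 0.240234 = 34.1 kbps.

34.1 kbps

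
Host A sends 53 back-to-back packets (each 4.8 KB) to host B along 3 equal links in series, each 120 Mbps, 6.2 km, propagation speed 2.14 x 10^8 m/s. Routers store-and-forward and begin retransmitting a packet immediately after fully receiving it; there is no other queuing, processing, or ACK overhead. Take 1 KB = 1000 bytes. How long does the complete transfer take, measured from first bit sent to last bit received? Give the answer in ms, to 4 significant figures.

17.69 ms

Per-hop transmission t_tx = L/R = 38400/120000000 = 0.32 ms.
Per-hop propagation t_prop = 6200/214000000 = 0.028972 ms.
Pipeline fill: first packet needs 3·t_tx to clear all hops; remaining 52 packets each add one t_tx.
Total = (3+53-1)·t_tx + 3·t_prop = 55·0.32 + 3·0.028972 = 17.69 ms.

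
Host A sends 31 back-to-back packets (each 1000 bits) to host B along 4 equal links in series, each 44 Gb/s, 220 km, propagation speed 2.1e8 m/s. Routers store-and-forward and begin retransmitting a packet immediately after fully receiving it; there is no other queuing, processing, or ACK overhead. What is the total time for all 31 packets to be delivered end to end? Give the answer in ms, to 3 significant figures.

Per-hop transmission t_tx = L/R = 1000/44000000000 = 2.27273e-05 ms.
Per-hop propagation t_prop = 220000/210000000 = 1.04762 ms.
Pipeline fill: first packet needs 4·t_tx to clear all hops; remaining 30 packets each add one t_tx.
Total = (4+31-1)·t_tx + 4·t_prop = 34·2.27273e-05 + 4·1.04762 = 4.19 ms.

4.19 ms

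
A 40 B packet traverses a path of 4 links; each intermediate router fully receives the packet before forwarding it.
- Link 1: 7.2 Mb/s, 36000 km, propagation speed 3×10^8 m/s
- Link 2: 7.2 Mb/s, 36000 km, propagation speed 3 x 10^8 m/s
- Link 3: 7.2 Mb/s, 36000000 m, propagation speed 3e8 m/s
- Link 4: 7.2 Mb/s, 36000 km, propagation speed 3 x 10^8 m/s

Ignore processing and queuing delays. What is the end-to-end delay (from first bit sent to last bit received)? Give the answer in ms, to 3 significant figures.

L = 40 × 8 = 320 bits.
Transmission delay per hop = L/R = 320/7200000 = 0.0444444 ms; 4 hops → 0.177778 ms.
Propagation delays (d/s per hop): 120, 120, 120, 120 ms; sum = 480 ms.
End-to-end = 480 ms.

480 ms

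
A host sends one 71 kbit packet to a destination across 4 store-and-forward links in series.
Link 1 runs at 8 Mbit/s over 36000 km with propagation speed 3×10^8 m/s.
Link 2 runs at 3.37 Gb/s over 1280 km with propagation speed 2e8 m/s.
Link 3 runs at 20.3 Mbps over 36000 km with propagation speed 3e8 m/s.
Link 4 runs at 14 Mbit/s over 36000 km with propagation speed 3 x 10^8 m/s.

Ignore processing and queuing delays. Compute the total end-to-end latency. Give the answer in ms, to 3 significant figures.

L = 71000 bits.
Transmission delays (L/R per hop): 8.875, 0.0210682, 3.49754, 5.07143 ms; sum = 17.465 ms.
Propagation delays (d/s per hop): 120, 6.4, 120, 120 ms; sum = 366.4 ms.
End-to-end = 384 ms.

384 ms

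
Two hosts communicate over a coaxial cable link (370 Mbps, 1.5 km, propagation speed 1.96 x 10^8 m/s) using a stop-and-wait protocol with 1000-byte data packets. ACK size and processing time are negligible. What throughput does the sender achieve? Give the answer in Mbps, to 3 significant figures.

217 Mbps

t_tx = L/R = 8000/370000000 = 2.16216e-05 s.
t_prop = 1500/196000000 = 7.65306e-06 s; RTT = 1.53061e-05 s.
Cycle = t_tx + RTT = 3.69277e-05 s.
Throughput = L / cycle = 8000 / 3.69277e-05 = 217 Mbps.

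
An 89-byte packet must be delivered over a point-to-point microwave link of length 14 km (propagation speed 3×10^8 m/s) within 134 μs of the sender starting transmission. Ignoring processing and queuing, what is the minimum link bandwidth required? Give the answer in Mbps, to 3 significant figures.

L = 712 bits.
Propagation delay = 14000 / 300000000 = 46.6667 μs.
Transmission budget = 134 − 46.6667 = 87.3333 μs.
R ≥ L / t_tx = 712 bits / 8.73333e-05 s = 8.15 Mbps.

8.15 Mbps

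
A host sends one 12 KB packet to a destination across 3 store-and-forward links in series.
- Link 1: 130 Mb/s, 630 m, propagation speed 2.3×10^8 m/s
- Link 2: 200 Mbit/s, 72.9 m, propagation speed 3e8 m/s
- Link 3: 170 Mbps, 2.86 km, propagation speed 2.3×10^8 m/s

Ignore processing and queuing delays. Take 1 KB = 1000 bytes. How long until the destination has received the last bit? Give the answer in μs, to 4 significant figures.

L = 96000 bits.
Transmission delays (L/R per hop): 738.462, 480, 564.706 μs; sum = 1783.17 μs.
Propagation delays (d/s per hop): 2.73913, 0.243, 12.4348 μs; sum = 15.4169 μs.
End-to-end = 1799 μs.

1799 μs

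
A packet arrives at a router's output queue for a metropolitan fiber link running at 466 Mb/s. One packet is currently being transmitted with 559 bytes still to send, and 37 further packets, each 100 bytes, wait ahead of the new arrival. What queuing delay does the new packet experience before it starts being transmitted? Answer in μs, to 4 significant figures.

Each queued packet: L/R = 800/466000000 = 1.71674 μs.
37 queued → 63.5193 μs.
Plus remaining 4472 bits of current packet: 9.59657 μs.
Queuing delay = 73.12 μs.

73.12 μs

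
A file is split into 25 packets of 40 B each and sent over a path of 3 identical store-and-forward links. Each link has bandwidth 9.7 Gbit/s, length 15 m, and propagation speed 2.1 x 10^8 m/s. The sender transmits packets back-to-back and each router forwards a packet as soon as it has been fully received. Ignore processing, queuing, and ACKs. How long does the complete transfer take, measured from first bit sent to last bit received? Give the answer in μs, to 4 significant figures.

Per-hop transmission t_tx = L/R = 320/9700000000 = 0.0329897 μs.
Per-hop propagation t_prop = 15/210000000 = 0.0714286 μs.
Pipeline fill: first packet needs 3·t_tx to clear all hops; remaining 24 packets each add one t_tx.
Total = (3+25-1)·t_tx + 3·t_prop = 27·0.0329897 + 3·0.0714286 = 1.105 μs.

1.105 μs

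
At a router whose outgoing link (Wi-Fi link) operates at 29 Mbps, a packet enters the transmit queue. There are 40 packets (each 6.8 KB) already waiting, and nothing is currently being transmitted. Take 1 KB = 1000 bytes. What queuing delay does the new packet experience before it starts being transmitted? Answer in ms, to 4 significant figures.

Each queued packet: L/R = 54400/29000000 = 1.87586 ms.
40 queued → 75.0345 ms.
Queuing delay = 75.03 ms.

75.03 ms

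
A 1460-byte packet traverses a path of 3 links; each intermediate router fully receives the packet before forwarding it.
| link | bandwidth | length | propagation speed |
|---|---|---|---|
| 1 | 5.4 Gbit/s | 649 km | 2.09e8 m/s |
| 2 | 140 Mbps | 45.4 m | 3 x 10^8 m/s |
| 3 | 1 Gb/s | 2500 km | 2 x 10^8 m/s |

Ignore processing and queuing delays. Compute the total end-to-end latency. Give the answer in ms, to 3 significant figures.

15.7 ms

L = 1460 × 8 = 11680 bits.
Transmission delays (L/R per hop): 0.00216296, 0.0834286, 0.01168 ms; sum = 0.0972715 ms.
Propagation delays (d/s per hop): 3.10526, 0.000151333, 12.5 ms; sum = 15.6054 ms.
End-to-end = 15.7 ms.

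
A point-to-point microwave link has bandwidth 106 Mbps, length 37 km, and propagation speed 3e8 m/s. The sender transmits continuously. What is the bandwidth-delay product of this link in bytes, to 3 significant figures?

Propagation delay = 37000 / 300000000 = 0.000123333 s.
BDP = R × t_prop = 106000000 × 0.000123333 = 13073.3 bits.
In bytes: 13073.3/8 = 1630 bytes.

1630 bytes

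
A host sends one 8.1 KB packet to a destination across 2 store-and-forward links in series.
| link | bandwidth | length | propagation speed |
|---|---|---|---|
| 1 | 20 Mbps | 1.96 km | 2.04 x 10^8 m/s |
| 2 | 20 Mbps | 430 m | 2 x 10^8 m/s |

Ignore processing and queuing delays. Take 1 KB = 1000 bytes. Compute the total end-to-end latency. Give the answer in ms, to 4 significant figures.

L = 64800 bits.
Transmission delay per hop = L/R = 64800/20000000 = 3.24 ms; 2 hops → 6.48 ms.
Propagation delays (d/s per hop): 0.00960784, 0.00215 ms; sum = 0.0117578 ms.
End-to-end = 6.492 ms.

6.492 ms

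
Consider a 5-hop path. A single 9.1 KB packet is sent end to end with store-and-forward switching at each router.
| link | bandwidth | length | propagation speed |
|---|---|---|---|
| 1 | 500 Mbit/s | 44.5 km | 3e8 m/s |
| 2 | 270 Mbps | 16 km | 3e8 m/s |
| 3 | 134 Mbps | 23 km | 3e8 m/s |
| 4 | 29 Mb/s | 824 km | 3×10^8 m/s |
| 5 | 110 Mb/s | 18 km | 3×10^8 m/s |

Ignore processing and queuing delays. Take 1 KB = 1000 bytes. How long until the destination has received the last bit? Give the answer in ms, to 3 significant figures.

7.22 ms

L = 72800 bits.
Transmission delays (L/R per hop): 0.1456, 0.26963, 0.543284, 2.51034, 0.661818 ms; sum = 4.13068 ms.
Propagation delays (d/s per hop): 0.148333, 0.0533333, 0.0766667, 2.74667, 0.06 ms; sum = 3.085 ms.
End-to-end = 7.22 ms.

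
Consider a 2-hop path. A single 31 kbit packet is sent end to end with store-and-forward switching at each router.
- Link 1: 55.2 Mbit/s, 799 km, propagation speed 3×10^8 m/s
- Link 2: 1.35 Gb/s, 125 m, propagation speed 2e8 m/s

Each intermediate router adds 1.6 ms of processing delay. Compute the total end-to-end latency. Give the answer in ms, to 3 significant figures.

L = 31000 bits.
Transmission delays (L/R per hop): 0.561594, 0.022963 ms; sum = 0.584557 ms.
Propagation delays (d/s per hop): 2.66333, 0.000625 ms; sum = 2.66396 ms.
Processing at 1 router(s): 1 × 1.6 ms = 1.6 ms.
End-to-end = 4.85 ms.

4.85 ms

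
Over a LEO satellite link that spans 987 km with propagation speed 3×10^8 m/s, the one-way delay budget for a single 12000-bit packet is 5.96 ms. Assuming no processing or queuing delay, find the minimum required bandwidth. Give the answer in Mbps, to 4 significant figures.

4.494 Mbps

Propagation delay = 987000 / 300000000 = 3.29 ms.
Transmission budget = 5.96 − 3.29 = 2.67 ms.
R ≥ L / t_tx = 12000 bits / 0.00267 s = 4.494 Mbps.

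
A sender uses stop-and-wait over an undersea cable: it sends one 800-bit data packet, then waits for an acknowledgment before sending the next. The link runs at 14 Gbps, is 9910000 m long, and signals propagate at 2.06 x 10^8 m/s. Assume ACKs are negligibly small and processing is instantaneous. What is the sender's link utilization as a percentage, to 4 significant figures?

t_tx = L/R = 800/14000000000 = 5.71429e-08 s.
t_prop = 9910000/206000000 = 0.0481068 s; RTT = 0.0962136 s.
Cycle = t_tx + RTT = 0.0962136 s.
Utilization = t_tx / cycle = 5.71429e-08/0.0962136 = 0.00005939 %.

0.00005939 %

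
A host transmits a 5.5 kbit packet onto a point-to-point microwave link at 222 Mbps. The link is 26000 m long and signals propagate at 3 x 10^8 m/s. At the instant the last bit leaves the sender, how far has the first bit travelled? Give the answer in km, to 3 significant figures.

t_tx = L/R = 5500/222000000 = 2.47748e-05 s.
Distance = s × t_tx = 300000000 × 2.47748e-05 = 7.43 km.

7.43 km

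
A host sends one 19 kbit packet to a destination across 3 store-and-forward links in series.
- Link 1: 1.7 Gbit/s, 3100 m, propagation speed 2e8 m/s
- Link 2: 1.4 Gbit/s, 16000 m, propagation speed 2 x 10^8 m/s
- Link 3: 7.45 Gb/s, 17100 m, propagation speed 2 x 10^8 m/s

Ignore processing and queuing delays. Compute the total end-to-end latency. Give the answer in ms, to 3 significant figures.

L = 19000 bits.
Transmission delays (L/R per hop): 0.0111765, 0.0135714, 0.00255034 ms; sum = 0.0272982 ms.
Propagation delays (d/s per hop): 0.0155, 0.08, 0.0855 ms; sum = 0.181 ms.
End-to-end = 0.208 ms.

0.208 ms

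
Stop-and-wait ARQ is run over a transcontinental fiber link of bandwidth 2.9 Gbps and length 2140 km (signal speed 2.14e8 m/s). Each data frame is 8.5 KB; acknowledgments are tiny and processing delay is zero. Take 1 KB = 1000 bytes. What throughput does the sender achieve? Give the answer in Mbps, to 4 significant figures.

t_tx = L/R = 68000/2900000000 = 2.34483e-05 s.
t_prop = 2140000/214000000 = 0.01 s; RTT = 0.02 s.
Cycle = t_tx + RTT = 0.0200234 s.
Throughput = L / cycle = 68000 / 0.0200234 = 3.396 Mbps.

3.396 Mbps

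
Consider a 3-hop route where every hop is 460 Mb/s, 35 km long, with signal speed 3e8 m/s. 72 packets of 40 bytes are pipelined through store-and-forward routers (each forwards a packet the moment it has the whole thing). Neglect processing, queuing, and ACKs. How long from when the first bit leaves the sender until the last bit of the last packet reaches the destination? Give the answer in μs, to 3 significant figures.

401 μs

Per-hop transmission t_tx = L/R = 320/460000000 = 0.695652 μs.
Per-hop propagation t_prop = 35000/300000000 = 116.667 μs.
Pipeline fill: first packet needs 3·t_tx to clear all hops; remaining 71 packets each add one t_tx.
Total = (3+72-1)·t_tx + 3·t_prop = 74·0.695652 + 3·116.667 = 401 μs.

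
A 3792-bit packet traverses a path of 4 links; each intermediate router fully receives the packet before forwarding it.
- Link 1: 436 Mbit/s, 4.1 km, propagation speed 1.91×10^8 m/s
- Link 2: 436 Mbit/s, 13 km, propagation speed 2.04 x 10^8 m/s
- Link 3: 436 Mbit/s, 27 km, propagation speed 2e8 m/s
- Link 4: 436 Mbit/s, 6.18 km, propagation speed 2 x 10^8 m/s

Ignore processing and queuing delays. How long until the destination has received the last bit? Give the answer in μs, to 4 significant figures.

Transmission delay per hop = L/R = 3792/436000000 = 8.69725 μs; 4 hops → 34.789 μs.
Propagation delays (d/s per hop): 21.466, 63.7255, 135, 30.9 μs; sum = 251.091 μs.
End-to-end = 285.9 μs.

285.9 μs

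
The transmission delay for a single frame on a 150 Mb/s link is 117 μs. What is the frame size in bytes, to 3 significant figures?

L = R × t_tx = 150000000 b/s × 0.000117 s = 17550 bits.
In bytes: 17550 / 8 = 2190 bytes.

2190 bytes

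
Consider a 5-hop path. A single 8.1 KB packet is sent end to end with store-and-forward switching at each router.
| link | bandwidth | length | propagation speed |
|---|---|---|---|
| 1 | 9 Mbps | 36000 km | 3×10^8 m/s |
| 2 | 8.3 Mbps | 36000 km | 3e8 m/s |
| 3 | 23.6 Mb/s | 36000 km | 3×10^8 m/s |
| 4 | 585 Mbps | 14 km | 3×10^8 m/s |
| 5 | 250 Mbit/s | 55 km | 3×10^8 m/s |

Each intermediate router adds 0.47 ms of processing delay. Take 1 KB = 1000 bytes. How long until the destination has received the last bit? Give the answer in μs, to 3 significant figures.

380000 μs

L = 64800 bits.
Transmission delays (L/R per hop): 7200, 7807.23, 2745.76, 110.769, 259.2 μs; sum = 18123 μs.
Propagation delays (d/s per hop): 120000, 120000, 120000, 46.6667, 183.333 μs; sum = 360230 μs.
Processing at 4 router(s): 4 × 0.47 ms = 1880 μs.
End-to-end = 380000 μs.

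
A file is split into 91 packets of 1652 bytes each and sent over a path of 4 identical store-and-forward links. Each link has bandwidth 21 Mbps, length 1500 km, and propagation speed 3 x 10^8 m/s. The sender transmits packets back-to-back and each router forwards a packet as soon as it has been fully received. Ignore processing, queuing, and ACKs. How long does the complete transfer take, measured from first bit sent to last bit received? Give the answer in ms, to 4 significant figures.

Per-hop transmission t_tx = L/R = 13216/21000000 = 0.629333 ms.
Per-hop propagation t_prop = 1500000/300000000 = 5 ms.
Pipeline fill: first packet needs 4·t_tx to clear all hops; remaining 90 packets each add one t_tx.
Total = (4+91-1)·t_tx + 4·t_prop = 94·0.629333 + 4·5 = 79.16 ms.

79.16 ms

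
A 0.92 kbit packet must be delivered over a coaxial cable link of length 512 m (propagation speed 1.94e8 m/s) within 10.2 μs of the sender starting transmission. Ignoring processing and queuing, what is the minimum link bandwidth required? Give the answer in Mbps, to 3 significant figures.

Propagation delay = 512 / 194000000 = 2.63918 μs.
Transmission budget = 10.2 − 2.63918 = 7.56082 μs.
R ≥ L / t_tx = 920 bits / 7.56082e-06 s = 122 Mbps.

122 Mbps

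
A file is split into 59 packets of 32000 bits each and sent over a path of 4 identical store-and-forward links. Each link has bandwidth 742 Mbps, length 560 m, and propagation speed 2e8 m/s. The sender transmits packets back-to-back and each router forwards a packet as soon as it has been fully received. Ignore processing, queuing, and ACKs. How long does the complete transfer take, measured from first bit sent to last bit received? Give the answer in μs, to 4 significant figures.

2685 μs

Per-hop transmission t_tx = L/R = 32000/742000000 = 43.1267 μs.
Per-hop propagation t_prop = 560/200000000 = 2.8 μs.
Pipeline fill: first packet needs 4·t_tx to clear all hops; remaining 58 packets each add one t_tx.
Total = (4+59-1)·t_tx + 4·t_prop = 62·43.1267 + 4·2.8 = 2685 μs.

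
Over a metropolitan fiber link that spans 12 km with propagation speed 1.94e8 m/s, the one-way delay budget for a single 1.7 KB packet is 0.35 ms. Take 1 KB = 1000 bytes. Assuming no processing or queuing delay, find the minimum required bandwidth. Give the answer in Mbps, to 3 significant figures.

L = 13600 bits.
Propagation delay = 12000 / 194000000 = 0.0618557 ms.
Transmission budget = 0.35 − 0.0618557 = 0.288144 ms.
R ≥ L / t_tx = 13600 bits / 0.000288144 s = 47.2 Mbps.

47.2 Mbps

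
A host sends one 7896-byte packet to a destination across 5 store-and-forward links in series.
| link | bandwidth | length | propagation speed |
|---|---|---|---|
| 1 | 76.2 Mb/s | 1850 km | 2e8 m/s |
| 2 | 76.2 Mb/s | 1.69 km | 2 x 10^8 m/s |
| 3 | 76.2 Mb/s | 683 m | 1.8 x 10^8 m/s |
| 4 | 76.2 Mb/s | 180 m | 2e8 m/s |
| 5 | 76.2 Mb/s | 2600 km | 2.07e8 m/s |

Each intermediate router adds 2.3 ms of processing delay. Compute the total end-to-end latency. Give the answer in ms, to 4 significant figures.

35.17 ms

L = 7896 × 8 = 63168 bits.
Transmission delay per hop = L/R = 63168/76200000 = 0.828976 ms; 5 hops → 4.14488 ms.
Propagation delays (d/s per hop): 9.25, 0.00845, 0.00379444, 0.0009, 12.5604 ms; sum = 21.8235 ms.
Processing at 4 router(s): 4 × 2.3 ms = 9.2 ms.
End-to-end = 35.17 ms.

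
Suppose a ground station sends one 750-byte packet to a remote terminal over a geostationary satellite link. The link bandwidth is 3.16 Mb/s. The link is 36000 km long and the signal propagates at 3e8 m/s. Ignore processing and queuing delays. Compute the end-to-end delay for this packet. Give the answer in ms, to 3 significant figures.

L = 750 × 8 = 6000 bits.
Transmission delay = L/R = 6000 / 3160000 = 1.89873 ms.
Propagation delay = d/s = 36000000 m / 300000000 m/s = 120 ms.
Total = 122 ms.

122 ms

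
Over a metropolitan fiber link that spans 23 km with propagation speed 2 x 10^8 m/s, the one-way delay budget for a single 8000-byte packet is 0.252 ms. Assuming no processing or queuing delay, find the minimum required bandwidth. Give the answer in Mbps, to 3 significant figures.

467 Mbps

L = 64000 bits.
Propagation delay = 23000 / 200000000 = 0.115 ms.
Transmission budget = 0.252 − 0.115 = 0.137 ms.
R ≥ L / t_tx = 64000 bits / 0.000137 s = 467 Mbps.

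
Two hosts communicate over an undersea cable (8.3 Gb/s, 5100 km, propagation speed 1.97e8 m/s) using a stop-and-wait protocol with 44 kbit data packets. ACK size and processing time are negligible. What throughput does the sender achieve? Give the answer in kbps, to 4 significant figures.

t_tx = L/R = 44000/8.3e+09 = 5.3012e-06 s.
t_prop = 5100000/197000000 = 0.0258883 s; RTT = 0.0517766 s.
Cycle = t_tx + RTT = 0.051782 s.
Throughput = L / cycle = 44000 / 0.051782 = 849.7 kbps.

849.7 kbps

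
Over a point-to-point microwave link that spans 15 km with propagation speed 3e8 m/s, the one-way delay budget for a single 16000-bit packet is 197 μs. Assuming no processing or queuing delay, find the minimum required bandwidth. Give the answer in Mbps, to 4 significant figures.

Propagation delay = 15000 / 300000000 = 50 μs.
Transmission budget = 197 − 50 = 147 μs.
R ≥ L / t_tx = 16000 bits / 0.000147 s = 108.8 Mbps.

108.8 Mbps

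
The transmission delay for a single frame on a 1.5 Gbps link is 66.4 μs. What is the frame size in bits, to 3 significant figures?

99600 bits

L = R × t_tx = 1500000000 b/s × 6.64e-05 s = 99600 bits.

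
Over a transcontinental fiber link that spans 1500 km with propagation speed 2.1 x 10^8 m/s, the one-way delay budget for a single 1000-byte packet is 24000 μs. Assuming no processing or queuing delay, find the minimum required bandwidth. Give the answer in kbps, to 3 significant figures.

L = 8000 bits.
Propagation delay = 1500000 / 210000000 = 7142.86 μs.
Transmission budget = 24000 − 7142.86 = 16857.1 μs.
R ≥ L / t_tx = 8000 bits / 0.0168571 s = 475 kbps.

475 kbps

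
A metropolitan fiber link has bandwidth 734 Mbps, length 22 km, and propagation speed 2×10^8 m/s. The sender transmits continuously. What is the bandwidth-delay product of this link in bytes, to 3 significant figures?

Propagation delay = 22000 / 200000000 = 0.00011 s.
BDP = R × t_prop = 734000000 × 0.00011 = 80740 bits.
In bytes: 80740/8 = 10100 bytes.

10100 bytes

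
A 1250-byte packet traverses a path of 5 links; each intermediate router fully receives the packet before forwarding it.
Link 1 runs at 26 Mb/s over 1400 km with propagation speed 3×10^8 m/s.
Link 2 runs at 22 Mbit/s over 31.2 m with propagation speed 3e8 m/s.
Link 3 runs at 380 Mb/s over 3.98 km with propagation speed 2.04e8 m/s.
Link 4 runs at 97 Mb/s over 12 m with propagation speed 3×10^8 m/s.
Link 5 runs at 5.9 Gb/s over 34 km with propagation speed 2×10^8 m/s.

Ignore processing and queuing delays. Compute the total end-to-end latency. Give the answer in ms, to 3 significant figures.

5.83 ms

L = 1250 × 8 = 10000 bits.
Transmission delays (L/R per hop): 0.384615, 0.454545, 0.0263158, 0.103093, 0.00169492 ms; sum = 0.970264 ms.
Propagation delays (d/s per hop): 4.66667, 0.000104, 0.0195098, 4e-05, 0.17 ms; sum = 4.85632 ms.
End-to-end = 5.83 ms.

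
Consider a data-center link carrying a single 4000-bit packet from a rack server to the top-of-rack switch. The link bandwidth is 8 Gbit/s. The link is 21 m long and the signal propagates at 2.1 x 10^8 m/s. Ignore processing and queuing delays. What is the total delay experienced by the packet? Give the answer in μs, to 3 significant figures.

0.600 μs

Transmission delay = L/R = 4000 / 8000000000 = 0.5 μs.
Propagation delay = d/s = 21 m / 210000000 m/s = 0.1 μs.
Total = 0.600 μs.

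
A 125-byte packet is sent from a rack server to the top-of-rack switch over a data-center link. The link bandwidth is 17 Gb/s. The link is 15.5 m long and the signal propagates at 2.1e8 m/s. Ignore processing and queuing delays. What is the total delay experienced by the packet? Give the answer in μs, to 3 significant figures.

L = 125 × 8 = 1000 bits.
Transmission delay = L/R = 1000 / 17000000000 = 0.0588235 μs.
Propagation delay = d/s = 15.5 m / 210000000 m/s = 0.0738095 μs.
Total = 0.133 μs.

0.133 μs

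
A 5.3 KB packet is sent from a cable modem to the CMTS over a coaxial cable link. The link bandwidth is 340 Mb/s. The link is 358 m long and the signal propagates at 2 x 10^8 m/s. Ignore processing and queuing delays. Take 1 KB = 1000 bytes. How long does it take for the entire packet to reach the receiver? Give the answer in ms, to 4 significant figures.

0.1265 ms

L = 42400 bits.
Transmission delay = L/R = 42400 / 340000000 = 0.124706 ms.
Propagation delay = d/s = 358 m / 200000000 m/s = 0.00179 ms.
Total = 0.1265 ms.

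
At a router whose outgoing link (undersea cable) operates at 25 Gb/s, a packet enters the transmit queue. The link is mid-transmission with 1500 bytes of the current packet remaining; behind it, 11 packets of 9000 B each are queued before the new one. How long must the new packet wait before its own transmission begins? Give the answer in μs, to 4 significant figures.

Each queued packet: L/R = 72000/25000000000 = 2.88 μs.
11 queued → 31.68 μs.
Plus remaining 12000 bits of current packet: 0.48 μs.
Queuing delay = 32.16 μs.

32.16 μs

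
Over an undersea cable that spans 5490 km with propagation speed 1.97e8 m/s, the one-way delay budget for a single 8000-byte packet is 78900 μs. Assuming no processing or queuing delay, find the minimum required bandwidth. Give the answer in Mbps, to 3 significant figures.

L = 64000 bits.
Propagation delay = 5490000 / 197000000 = 27868 μs.
Transmission budget = 78900 − 27868 = 51032 μs.
R ≥ L / t_tx = 64000 bits / 0.051032 s = 1.25 Mbps.

1.25 Mbps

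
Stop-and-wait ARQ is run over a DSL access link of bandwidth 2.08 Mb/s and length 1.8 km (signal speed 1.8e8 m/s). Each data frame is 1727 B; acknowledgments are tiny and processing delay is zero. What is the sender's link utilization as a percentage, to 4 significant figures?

99.70 %

t_tx = L/R = 13816/2080000 = 0.00664231 s.
t_prop = 1800/180000000 = 1e-05 s; RTT = 2e-05 s.
Cycle = t_tx + RTT = 0.00666231 s.
Utilization = t_tx / cycle = 0.00664231/0.00666231 = 99.70 %.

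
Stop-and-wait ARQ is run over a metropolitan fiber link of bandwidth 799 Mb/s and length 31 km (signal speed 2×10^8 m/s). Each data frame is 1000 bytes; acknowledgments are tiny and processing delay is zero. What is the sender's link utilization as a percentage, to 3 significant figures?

t_tx = L/R = 8000/799000000 = 1.00125e-05 s.
t_prop = 31000/200000000 = 0.000155 s; RTT = 0.00031 s.
Cycle = t_tx + RTT = 0.000320013 s.
Utilization = t_tx / cycle = 1.00125e-05/0.000320013 = 3.13 %.

3.13 %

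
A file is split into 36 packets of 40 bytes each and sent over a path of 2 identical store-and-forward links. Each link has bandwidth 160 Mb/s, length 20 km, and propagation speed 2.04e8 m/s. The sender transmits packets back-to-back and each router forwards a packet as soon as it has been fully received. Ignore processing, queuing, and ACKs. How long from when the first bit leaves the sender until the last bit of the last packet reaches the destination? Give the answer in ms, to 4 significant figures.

0.2701 ms

Per-hop transmission t_tx = L/R = 320/160000000 = 0.002 ms.
Per-hop propagation t_prop = 20000/204000000 = 0.0980392 ms.
Pipeline fill: first packet needs 2·t_tx to clear all hops; remaining 35 packets each add one t_tx.
Total = (2+36-1)·t_tx + 2·t_prop = 37·0.002 + 2·0.0980392 = 0.2701 ms.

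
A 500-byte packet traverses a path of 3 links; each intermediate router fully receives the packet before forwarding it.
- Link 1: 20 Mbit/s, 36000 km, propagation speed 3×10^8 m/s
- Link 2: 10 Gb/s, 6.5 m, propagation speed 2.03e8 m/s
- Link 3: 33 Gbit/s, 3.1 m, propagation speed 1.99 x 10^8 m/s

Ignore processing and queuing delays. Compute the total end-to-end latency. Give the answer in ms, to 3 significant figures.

L = 500 × 8 = 4000 bits.
Transmission delays (L/R per hop): 0.2, 0.0004, 0.000121212 ms; sum = 0.200521 ms.
Propagation delays (d/s per hop): 120, 3.20197e-05, 1.55779e-05 ms; sum = 120 ms.
End-to-end = 120 ms.

120 ms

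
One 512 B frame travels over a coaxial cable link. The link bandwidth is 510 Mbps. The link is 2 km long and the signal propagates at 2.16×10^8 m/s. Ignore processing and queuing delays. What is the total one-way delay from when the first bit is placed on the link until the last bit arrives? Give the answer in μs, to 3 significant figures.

L = 512 × 8 = 4096 bits.
Transmission delay = L/R = 4096 / 510000000 = 8.03137 μs.
Propagation delay = d/s = 2000 m / 216000000 m/s = 9.25926 μs.
Total = 17.3 μs.

17.3 μs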